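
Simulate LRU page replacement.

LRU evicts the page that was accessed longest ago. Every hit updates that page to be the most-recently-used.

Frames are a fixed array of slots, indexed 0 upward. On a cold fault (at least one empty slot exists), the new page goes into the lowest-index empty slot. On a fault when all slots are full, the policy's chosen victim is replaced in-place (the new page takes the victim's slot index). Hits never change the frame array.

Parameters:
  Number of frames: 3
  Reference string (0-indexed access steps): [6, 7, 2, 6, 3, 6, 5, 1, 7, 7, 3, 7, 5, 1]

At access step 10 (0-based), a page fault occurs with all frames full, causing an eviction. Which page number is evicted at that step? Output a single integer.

Answer: 5

Derivation:
Step 0: ref 6 -> FAULT, frames=[6,-,-]
Step 1: ref 7 -> FAULT, frames=[6,7,-]
Step 2: ref 2 -> FAULT, frames=[6,7,2]
Step 3: ref 6 -> HIT, frames=[6,7,2]
Step 4: ref 3 -> FAULT, evict 7, frames=[6,3,2]
Step 5: ref 6 -> HIT, frames=[6,3,2]
Step 6: ref 5 -> FAULT, evict 2, frames=[6,3,5]
Step 7: ref 1 -> FAULT, evict 3, frames=[6,1,5]
Step 8: ref 7 -> FAULT, evict 6, frames=[7,1,5]
Step 9: ref 7 -> HIT, frames=[7,1,5]
Step 10: ref 3 -> FAULT, evict 5, frames=[7,1,3]
At step 10: evicted page 5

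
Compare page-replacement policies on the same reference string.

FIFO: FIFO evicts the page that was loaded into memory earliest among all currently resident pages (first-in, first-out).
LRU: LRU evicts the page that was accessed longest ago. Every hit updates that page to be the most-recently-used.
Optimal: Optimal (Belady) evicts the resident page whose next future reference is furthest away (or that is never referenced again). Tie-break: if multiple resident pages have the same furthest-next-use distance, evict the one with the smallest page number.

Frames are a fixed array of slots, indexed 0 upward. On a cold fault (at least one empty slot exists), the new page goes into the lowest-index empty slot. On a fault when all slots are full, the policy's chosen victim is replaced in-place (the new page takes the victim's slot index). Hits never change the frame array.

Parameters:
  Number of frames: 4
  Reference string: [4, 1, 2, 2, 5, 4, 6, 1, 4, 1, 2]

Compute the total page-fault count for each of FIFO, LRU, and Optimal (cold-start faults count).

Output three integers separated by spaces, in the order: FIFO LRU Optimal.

Answer: 8 7 5

Derivation:
--- FIFO ---
  step 0: ref 4 -> FAULT, frames=[4,-,-,-] (faults so far: 1)
  step 1: ref 1 -> FAULT, frames=[4,1,-,-] (faults so far: 2)
  step 2: ref 2 -> FAULT, frames=[4,1,2,-] (faults so far: 3)
  step 3: ref 2 -> HIT, frames=[4,1,2,-] (faults so far: 3)
  step 4: ref 5 -> FAULT, frames=[4,1,2,5] (faults so far: 4)
  step 5: ref 4 -> HIT, frames=[4,1,2,5] (faults so far: 4)
  step 6: ref 6 -> FAULT, evict 4, frames=[6,1,2,5] (faults so far: 5)
  step 7: ref 1 -> HIT, frames=[6,1,2,5] (faults so far: 5)
  step 8: ref 4 -> FAULT, evict 1, frames=[6,4,2,5] (faults so far: 6)
  step 9: ref 1 -> FAULT, evict 2, frames=[6,4,1,5] (faults so far: 7)
  step 10: ref 2 -> FAULT, evict 5, frames=[6,4,1,2] (faults so far: 8)
  FIFO total faults: 8
--- LRU ---
  step 0: ref 4 -> FAULT, frames=[4,-,-,-] (faults so far: 1)
  step 1: ref 1 -> FAULT, frames=[4,1,-,-] (faults so far: 2)
  step 2: ref 2 -> FAULT, frames=[4,1,2,-] (faults so far: 3)
  step 3: ref 2 -> HIT, frames=[4,1,2,-] (faults so far: 3)
  step 4: ref 5 -> FAULT, frames=[4,1,2,5] (faults so far: 4)
  step 5: ref 4 -> HIT, frames=[4,1,2,5] (faults so far: 4)
  step 6: ref 6 -> FAULT, evict 1, frames=[4,6,2,5] (faults so far: 5)
  step 7: ref 1 -> FAULT, evict 2, frames=[4,6,1,5] (faults so far: 6)
  step 8: ref 4 -> HIT, frames=[4,6,1,5] (faults so far: 6)
  step 9: ref 1 -> HIT, frames=[4,6,1,5] (faults so far: 6)
  step 10: ref 2 -> FAULT, evict 5, frames=[4,6,1,2] (faults so far: 7)
  LRU total faults: 7
--- Optimal ---
  step 0: ref 4 -> FAULT, frames=[4,-,-,-] (faults so far: 1)
  step 1: ref 1 -> FAULT, frames=[4,1,-,-] (faults so far: 2)
  step 2: ref 2 -> FAULT, frames=[4,1,2,-] (faults so far: 3)
  step 3: ref 2 -> HIT, frames=[4,1,2,-] (faults so far: 3)
  step 4: ref 5 -> FAULT, frames=[4,1,2,5] (faults so far: 4)
  step 5: ref 4 -> HIT, frames=[4,1,2,5] (faults so far: 4)
  step 6: ref 6 -> FAULT, evict 5, frames=[4,1,2,6] (faults so far: 5)
  step 7: ref 1 -> HIT, frames=[4,1,2,6] (faults so far: 5)
  step 8: ref 4 -> HIT, frames=[4,1,2,6] (faults so far: 5)
  step 9: ref 1 -> HIT, frames=[4,1,2,6] (faults so far: 5)
  step 10: ref 2 -> HIT, frames=[4,1,2,6] (faults so far: 5)
  Optimal total faults: 5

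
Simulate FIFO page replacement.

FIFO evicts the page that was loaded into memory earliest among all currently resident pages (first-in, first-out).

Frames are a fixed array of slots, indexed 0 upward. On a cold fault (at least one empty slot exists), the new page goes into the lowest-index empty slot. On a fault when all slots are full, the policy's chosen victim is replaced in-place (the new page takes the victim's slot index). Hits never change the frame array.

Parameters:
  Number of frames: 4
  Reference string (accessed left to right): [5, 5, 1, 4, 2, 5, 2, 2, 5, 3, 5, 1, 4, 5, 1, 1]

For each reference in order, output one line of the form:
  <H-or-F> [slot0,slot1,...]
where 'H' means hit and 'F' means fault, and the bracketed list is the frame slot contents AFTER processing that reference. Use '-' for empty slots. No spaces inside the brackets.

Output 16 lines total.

F [5,-,-,-]
H [5,-,-,-]
F [5,1,-,-]
F [5,1,4,-]
F [5,1,4,2]
H [5,1,4,2]
H [5,1,4,2]
H [5,1,4,2]
H [5,1,4,2]
F [3,1,4,2]
F [3,5,4,2]
F [3,5,1,2]
F [3,5,1,4]
H [3,5,1,4]
H [3,5,1,4]
H [3,5,1,4]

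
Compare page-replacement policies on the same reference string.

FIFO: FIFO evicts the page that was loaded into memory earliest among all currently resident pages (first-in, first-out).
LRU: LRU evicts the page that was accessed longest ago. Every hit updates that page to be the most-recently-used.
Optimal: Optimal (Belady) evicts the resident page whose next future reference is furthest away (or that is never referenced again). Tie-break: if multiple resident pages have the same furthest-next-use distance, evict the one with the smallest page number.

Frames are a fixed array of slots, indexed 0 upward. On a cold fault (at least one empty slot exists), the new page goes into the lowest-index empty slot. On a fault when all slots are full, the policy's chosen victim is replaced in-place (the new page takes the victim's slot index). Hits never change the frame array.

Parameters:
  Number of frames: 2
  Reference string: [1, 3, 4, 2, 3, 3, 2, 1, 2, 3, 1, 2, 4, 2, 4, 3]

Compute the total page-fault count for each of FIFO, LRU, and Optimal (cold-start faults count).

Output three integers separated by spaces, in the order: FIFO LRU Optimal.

Answer: 12 11 9

Derivation:
--- FIFO ---
  step 0: ref 1 -> FAULT, frames=[1,-] (faults so far: 1)
  step 1: ref 3 -> FAULT, frames=[1,3] (faults so far: 2)
  step 2: ref 4 -> FAULT, evict 1, frames=[4,3] (faults so far: 3)
  step 3: ref 2 -> FAULT, evict 3, frames=[4,2] (faults so far: 4)
  step 4: ref 3 -> FAULT, evict 4, frames=[3,2] (faults so far: 5)
  step 5: ref 3 -> HIT, frames=[3,2] (faults so far: 5)
  step 6: ref 2 -> HIT, frames=[3,2] (faults so far: 5)
  step 7: ref 1 -> FAULT, evict 2, frames=[3,1] (faults so far: 6)
  step 8: ref 2 -> FAULT, evict 3, frames=[2,1] (faults so far: 7)
  step 9: ref 3 -> FAULT, evict 1, frames=[2,3] (faults so far: 8)
  step 10: ref 1 -> FAULT, evict 2, frames=[1,3] (faults so far: 9)
  step 11: ref 2 -> FAULT, evict 3, frames=[1,2] (faults so far: 10)
  step 12: ref 4 -> FAULT, evict 1, frames=[4,2] (faults so far: 11)
  step 13: ref 2 -> HIT, frames=[4,2] (faults so far: 11)
  step 14: ref 4 -> HIT, frames=[4,2] (faults so far: 11)
  step 15: ref 3 -> FAULT, evict 2, frames=[4,3] (faults so far: 12)
  FIFO total faults: 12
--- LRU ---
  step 0: ref 1 -> FAULT, frames=[1,-] (faults so far: 1)
  step 1: ref 3 -> FAULT, frames=[1,3] (faults so far: 2)
  step 2: ref 4 -> FAULT, evict 1, frames=[4,3] (faults so far: 3)
  step 3: ref 2 -> FAULT, evict 3, frames=[4,2] (faults so far: 4)
  step 4: ref 3 -> FAULT, evict 4, frames=[3,2] (faults so far: 5)
  step 5: ref 3 -> HIT, frames=[3,2] (faults so far: 5)
  step 6: ref 2 -> HIT, frames=[3,2] (faults so far: 5)
  step 7: ref 1 -> FAULT, evict 3, frames=[1,2] (faults so far: 6)
  step 8: ref 2 -> HIT, frames=[1,2] (faults so far: 6)
  step 9: ref 3 -> FAULT, evict 1, frames=[3,2] (faults so far: 7)
  step 10: ref 1 -> FAULT, evict 2, frames=[3,1] (faults so far: 8)
  step 11: ref 2 -> FAULT, evict 3, frames=[2,1] (faults so far: 9)
  step 12: ref 4 -> FAULT, evict 1, frames=[2,4] (faults so far: 10)
  step 13: ref 2 -> HIT, frames=[2,4] (faults so far: 10)
  step 14: ref 4 -> HIT, frames=[2,4] (faults so far: 10)
  step 15: ref 3 -> FAULT, evict 2, frames=[3,4] (faults so far: 11)
  LRU total faults: 11
--- Optimal ---
  step 0: ref 1 -> FAULT, frames=[1,-] (faults so far: 1)
  step 1: ref 3 -> FAULT, frames=[1,3] (faults so far: 2)
  step 2: ref 4 -> FAULT, evict 1, frames=[4,3] (faults so far: 3)
  step 3: ref 2 -> FAULT, evict 4, frames=[2,3] (faults so far: 4)
  step 4: ref 3 -> HIT, frames=[2,3] (faults so far: 4)
  step 5: ref 3 -> HIT, frames=[2,3] (faults so far: 4)
  step 6: ref 2 -> HIT, frames=[2,3] (faults so far: 4)
  step 7: ref 1 -> FAULT, evict 3, frames=[2,1] (faults so far: 5)
  step 8: ref 2 -> HIT, frames=[2,1] (faults so far: 5)
  step 9: ref 3 -> FAULT, evict 2, frames=[3,1] (faults so far: 6)
  step 10: ref 1 -> HIT, frames=[3,1] (faults so far: 6)
  step 11: ref 2 -> FAULT, evict 1, frames=[3,2] (faults so far: 7)
  step 12: ref 4 -> FAULT, evict 3, frames=[4,2] (faults so far: 8)
  step 13: ref 2 -> HIT, frames=[4,2] (faults so far: 8)
  step 14: ref 4 -> HIT, frames=[4,2] (faults so far: 8)
  step 15: ref 3 -> FAULT, evict 2, frames=[4,3] (faults so far: 9)
  Optimal total faults: 9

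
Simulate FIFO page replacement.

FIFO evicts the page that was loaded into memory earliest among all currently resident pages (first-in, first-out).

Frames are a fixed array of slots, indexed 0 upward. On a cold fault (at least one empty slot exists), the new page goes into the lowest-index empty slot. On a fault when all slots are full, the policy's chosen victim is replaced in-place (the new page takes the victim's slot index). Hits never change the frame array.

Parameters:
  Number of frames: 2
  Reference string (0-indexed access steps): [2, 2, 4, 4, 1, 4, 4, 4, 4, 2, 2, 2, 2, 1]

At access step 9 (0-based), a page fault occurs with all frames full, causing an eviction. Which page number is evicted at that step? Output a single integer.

Step 0: ref 2 -> FAULT, frames=[2,-]
Step 1: ref 2 -> HIT, frames=[2,-]
Step 2: ref 4 -> FAULT, frames=[2,4]
Step 3: ref 4 -> HIT, frames=[2,4]
Step 4: ref 1 -> FAULT, evict 2, frames=[1,4]
Step 5: ref 4 -> HIT, frames=[1,4]
Step 6: ref 4 -> HIT, frames=[1,4]
Step 7: ref 4 -> HIT, frames=[1,4]
Step 8: ref 4 -> HIT, frames=[1,4]
Step 9: ref 2 -> FAULT, evict 4, frames=[1,2]
At step 9: evicted page 4

Answer: 4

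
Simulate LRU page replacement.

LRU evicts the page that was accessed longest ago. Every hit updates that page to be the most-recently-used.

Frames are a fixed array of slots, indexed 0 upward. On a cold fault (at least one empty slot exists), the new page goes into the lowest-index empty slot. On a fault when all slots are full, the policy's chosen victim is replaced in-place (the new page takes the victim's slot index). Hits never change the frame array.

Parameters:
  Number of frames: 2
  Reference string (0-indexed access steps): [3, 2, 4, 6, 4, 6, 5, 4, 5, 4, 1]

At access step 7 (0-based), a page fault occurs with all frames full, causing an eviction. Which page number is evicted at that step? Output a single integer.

Answer: 6

Derivation:
Step 0: ref 3 -> FAULT, frames=[3,-]
Step 1: ref 2 -> FAULT, frames=[3,2]
Step 2: ref 4 -> FAULT, evict 3, frames=[4,2]
Step 3: ref 6 -> FAULT, evict 2, frames=[4,6]
Step 4: ref 4 -> HIT, frames=[4,6]
Step 5: ref 6 -> HIT, frames=[4,6]
Step 6: ref 5 -> FAULT, evict 4, frames=[5,6]
Step 7: ref 4 -> FAULT, evict 6, frames=[5,4]
At step 7: evicted page 6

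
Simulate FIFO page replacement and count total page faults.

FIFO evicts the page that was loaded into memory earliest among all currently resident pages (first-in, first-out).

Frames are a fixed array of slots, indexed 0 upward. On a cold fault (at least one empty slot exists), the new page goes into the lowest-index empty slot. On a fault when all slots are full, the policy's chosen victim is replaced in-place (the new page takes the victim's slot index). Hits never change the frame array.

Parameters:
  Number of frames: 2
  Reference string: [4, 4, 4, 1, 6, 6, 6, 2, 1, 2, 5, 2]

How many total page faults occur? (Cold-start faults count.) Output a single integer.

Step 0: ref 4 → FAULT, frames=[4,-]
Step 1: ref 4 → HIT, frames=[4,-]
Step 2: ref 4 → HIT, frames=[4,-]
Step 3: ref 1 → FAULT, frames=[4,1]
Step 4: ref 6 → FAULT (evict 4), frames=[6,1]
Step 5: ref 6 → HIT, frames=[6,1]
Step 6: ref 6 → HIT, frames=[6,1]
Step 7: ref 2 → FAULT (evict 1), frames=[6,2]
Step 8: ref 1 → FAULT (evict 6), frames=[1,2]
Step 9: ref 2 → HIT, frames=[1,2]
Step 10: ref 5 → FAULT (evict 2), frames=[1,5]
Step 11: ref 2 → FAULT (evict 1), frames=[2,5]
Total faults: 7

Answer: 7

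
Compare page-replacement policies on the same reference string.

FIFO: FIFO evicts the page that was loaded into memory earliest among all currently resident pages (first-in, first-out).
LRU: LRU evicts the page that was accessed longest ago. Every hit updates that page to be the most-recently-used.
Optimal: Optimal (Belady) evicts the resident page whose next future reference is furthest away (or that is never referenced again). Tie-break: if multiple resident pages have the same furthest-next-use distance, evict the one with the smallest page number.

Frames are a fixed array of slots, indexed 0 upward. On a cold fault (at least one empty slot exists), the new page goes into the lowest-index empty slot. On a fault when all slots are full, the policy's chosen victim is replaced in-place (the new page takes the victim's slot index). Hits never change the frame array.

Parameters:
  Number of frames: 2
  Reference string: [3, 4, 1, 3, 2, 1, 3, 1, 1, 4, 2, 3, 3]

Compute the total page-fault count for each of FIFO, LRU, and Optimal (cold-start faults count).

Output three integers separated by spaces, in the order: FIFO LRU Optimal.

Answer: 10 10 7

Derivation:
--- FIFO ---
  step 0: ref 3 -> FAULT, frames=[3,-] (faults so far: 1)
  step 1: ref 4 -> FAULT, frames=[3,4] (faults so far: 2)
  step 2: ref 1 -> FAULT, evict 3, frames=[1,4] (faults so far: 3)
  step 3: ref 3 -> FAULT, evict 4, frames=[1,3] (faults so far: 4)
  step 4: ref 2 -> FAULT, evict 1, frames=[2,3] (faults so far: 5)
  step 5: ref 1 -> FAULT, evict 3, frames=[2,1] (faults so far: 6)
  step 6: ref 3 -> FAULT, evict 2, frames=[3,1] (faults so far: 7)
  step 7: ref 1 -> HIT, frames=[3,1] (faults so far: 7)
  step 8: ref 1 -> HIT, frames=[3,1] (faults so far: 7)
  step 9: ref 4 -> FAULT, evict 1, frames=[3,4] (faults so far: 8)
  step 10: ref 2 -> FAULT, evict 3, frames=[2,4] (faults so far: 9)
  step 11: ref 3 -> FAULT, evict 4, frames=[2,3] (faults so far: 10)
  step 12: ref 3 -> HIT, frames=[2,3] (faults so far: 10)
  FIFO total faults: 10
--- LRU ---
  step 0: ref 3 -> FAULT, frames=[3,-] (faults so far: 1)
  step 1: ref 4 -> FAULT, frames=[3,4] (faults so far: 2)
  step 2: ref 1 -> FAULT, evict 3, frames=[1,4] (faults so far: 3)
  step 3: ref 3 -> FAULT, evict 4, frames=[1,3] (faults so far: 4)
  step 4: ref 2 -> FAULT, evict 1, frames=[2,3] (faults so far: 5)
  step 5: ref 1 -> FAULT, evict 3, frames=[2,1] (faults so far: 6)
  step 6: ref 3 -> FAULT, evict 2, frames=[3,1] (faults so far: 7)
  step 7: ref 1 -> HIT, frames=[3,1] (faults so far: 7)
  step 8: ref 1 -> HIT, frames=[3,1] (faults so far: 7)
  step 9: ref 4 -> FAULT, evict 3, frames=[4,1] (faults so far: 8)
  step 10: ref 2 -> FAULT, evict 1, frames=[4,2] (faults so far: 9)
  step 11: ref 3 -> FAULT, evict 4, frames=[3,2] (faults so far: 10)
  step 12: ref 3 -> HIT, frames=[3,2] (faults so far: 10)
  LRU total faults: 10
--- Optimal ---
  step 0: ref 3 -> FAULT, frames=[3,-] (faults so far: 1)
  step 1: ref 4 -> FAULT, frames=[3,4] (faults so far: 2)
  step 2: ref 1 -> FAULT, evict 4, frames=[3,1] (faults so far: 3)
  step 3: ref 3 -> HIT, frames=[3,1] (faults so far: 3)
  step 4: ref 2 -> FAULT, evict 3, frames=[2,1] (faults so far: 4)
  step 5: ref 1 -> HIT, frames=[2,1] (faults so far: 4)
  step 6: ref 3 -> FAULT, evict 2, frames=[3,1] (faults so far: 5)
  step 7: ref 1 -> HIT, frames=[3,1] (faults so far: 5)
  step 8: ref 1 -> HIT, frames=[3,1] (faults so far: 5)
  step 9: ref 4 -> FAULT, evict 1, frames=[3,4] (faults so far: 6)
  step 10: ref 2 -> FAULT, evict 4, frames=[3,2] (faults so far: 7)
  step 11: ref 3 -> HIT, frames=[3,2] (faults so far: 7)
  step 12: ref 3 -> HIT, frames=[3,2] (faults so far: 7)
  Optimal total faults: 7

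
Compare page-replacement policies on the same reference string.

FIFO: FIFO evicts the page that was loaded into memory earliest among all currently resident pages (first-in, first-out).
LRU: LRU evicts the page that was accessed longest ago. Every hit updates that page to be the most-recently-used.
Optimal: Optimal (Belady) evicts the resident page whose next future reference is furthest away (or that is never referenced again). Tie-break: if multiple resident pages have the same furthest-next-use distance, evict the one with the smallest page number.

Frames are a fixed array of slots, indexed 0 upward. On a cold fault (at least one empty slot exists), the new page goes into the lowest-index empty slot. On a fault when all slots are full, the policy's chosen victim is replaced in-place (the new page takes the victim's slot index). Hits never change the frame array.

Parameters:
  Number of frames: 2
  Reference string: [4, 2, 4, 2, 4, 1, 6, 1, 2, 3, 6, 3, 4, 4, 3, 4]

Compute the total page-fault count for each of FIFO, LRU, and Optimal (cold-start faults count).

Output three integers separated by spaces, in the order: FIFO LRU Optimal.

--- FIFO ---
  step 0: ref 4 -> FAULT, frames=[4,-] (faults so far: 1)
  step 1: ref 2 -> FAULT, frames=[4,2] (faults so far: 2)
  step 2: ref 4 -> HIT, frames=[4,2] (faults so far: 2)
  step 3: ref 2 -> HIT, frames=[4,2] (faults so far: 2)
  step 4: ref 4 -> HIT, frames=[4,2] (faults so far: 2)
  step 5: ref 1 -> FAULT, evict 4, frames=[1,2] (faults so far: 3)
  step 6: ref 6 -> FAULT, evict 2, frames=[1,6] (faults so far: 4)
  step 7: ref 1 -> HIT, frames=[1,6] (faults so far: 4)
  step 8: ref 2 -> FAULT, evict 1, frames=[2,6] (faults so far: 5)
  step 9: ref 3 -> FAULT, evict 6, frames=[2,3] (faults so far: 6)
  step 10: ref 6 -> FAULT, evict 2, frames=[6,3] (faults so far: 7)
  step 11: ref 3 -> HIT, frames=[6,3] (faults so far: 7)
  step 12: ref 4 -> FAULT, evict 3, frames=[6,4] (faults so far: 8)
  step 13: ref 4 -> HIT, frames=[6,4] (faults so far: 8)
  step 14: ref 3 -> FAULT, evict 6, frames=[3,4] (faults so far: 9)
  step 15: ref 4 -> HIT, frames=[3,4] (faults so far: 9)
  FIFO total faults: 9
--- LRU ---
  step 0: ref 4 -> FAULT, frames=[4,-] (faults so far: 1)
  step 1: ref 2 -> FAULT, frames=[4,2] (faults so far: 2)
  step 2: ref 4 -> HIT, frames=[4,2] (faults so far: 2)
  step 3: ref 2 -> HIT, frames=[4,2] (faults so far: 2)
  step 4: ref 4 -> HIT, frames=[4,2] (faults so far: 2)
  step 5: ref 1 -> FAULT, evict 2, frames=[4,1] (faults so far: 3)
  step 6: ref 6 -> FAULT, evict 4, frames=[6,1] (faults so far: 4)
  step 7: ref 1 -> HIT, frames=[6,1] (faults so far: 4)
  step 8: ref 2 -> FAULT, evict 6, frames=[2,1] (faults so far: 5)
  step 9: ref 3 -> FAULT, evict 1, frames=[2,3] (faults so far: 6)
  step 10: ref 6 -> FAULT, evict 2, frames=[6,3] (faults so far: 7)
  step 11: ref 3 -> HIT, frames=[6,3] (faults so far: 7)
  step 12: ref 4 -> FAULT, evict 6, frames=[4,3] (faults so far: 8)
  step 13: ref 4 -> HIT, frames=[4,3] (faults so far: 8)
  step 14: ref 3 -> HIT, frames=[4,3] (faults so far: 8)
  step 15: ref 4 -> HIT, frames=[4,3] (faults so far: 8)
  LRU total faults: 8
--- Optimal ---
  step 0: ref 4 -> FAULT, frames=[4,-] (faults so far: 1)
  step 1: ref 2 -> FAULT, frames=[4,2] (faults so far: 2)
  step 2: ref 4 -> HIT, frames=[4,2] (faults so far: 2)
  step 3: ref 2 -> HIT, frames=[4,2] (faults so far: 2)
  step 4: ref 4 -> HIT, frames=[4,2] (faults so far: 2)
  step 5: ref 1 -> FAULT, evict 4, frames=[1,2] (faults so far: 3)
  step 6: ref 6 -> FAULT, evict 2, frames=[1,6] (faults so far: 4)
  step 7: ref 1 -> HIT, frames=[1,6] (faults so far: 4)
  step 8: ref 2 -> FAULT, evict 1, frames=[2,6] (faults so far: 5)
  step 9: ref 3 -> FAULT, evict 2, frames=[3,6] (faults so far: 6)
  step 10: ref 6 -> HIT, frames=[3,6] (faults so far: 6)
  step 11: ref 3 -> HIT, frames=[3,6] (faults so far: 6)
  step 12: ref 4 -> FAULT, evict 6, frames=[3,4] (faults so far: 7)
  step 13: ref 4 -> HIT, frames=[3,4] (faults so far: 7)
  step 14: ref 3 -> HIT, frames=[3,4] (faults so far: 7)
  step 15: ref 4 -> HIT, frames=[3,4] (faults so far: 7)
  Optimal total faults: 7

Answer: 9 8 7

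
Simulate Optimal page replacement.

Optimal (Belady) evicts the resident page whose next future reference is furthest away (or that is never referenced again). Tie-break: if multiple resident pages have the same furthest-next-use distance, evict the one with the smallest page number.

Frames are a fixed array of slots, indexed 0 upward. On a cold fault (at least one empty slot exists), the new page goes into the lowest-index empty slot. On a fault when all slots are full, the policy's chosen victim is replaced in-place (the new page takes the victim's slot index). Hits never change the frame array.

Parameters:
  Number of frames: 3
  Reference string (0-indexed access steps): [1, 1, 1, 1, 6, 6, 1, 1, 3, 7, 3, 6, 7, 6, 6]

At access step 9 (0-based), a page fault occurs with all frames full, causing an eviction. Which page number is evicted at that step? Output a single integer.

Step 0: ref 1 -> FAULT, frames=[1,-,-]
Step 1: ref 1 -> HIT, frames=[1,-,-]
Step 2: ref 1 -> HIT, frames=[1,-,-]
Step 3: ref 1 -> HIT, frames=[1,-,-]
Step 4: ref 6 -> FAULT, frames=[1,6,-]
Step 5: ref 6 -> HIT, frames=[1,6,-]
Step 6: ref 1 -> HIT, frames=[1,6,-]
Step 7: ref 1 -> HIT, frames=[1,6,-]
Step 8: ref 3 -> FAULT, frames=[1,6,3]
Step 9: ref 7 -> FAULT, evict 1, frames=[7,6,3]
At step 9: evicted page 1

Answer: 1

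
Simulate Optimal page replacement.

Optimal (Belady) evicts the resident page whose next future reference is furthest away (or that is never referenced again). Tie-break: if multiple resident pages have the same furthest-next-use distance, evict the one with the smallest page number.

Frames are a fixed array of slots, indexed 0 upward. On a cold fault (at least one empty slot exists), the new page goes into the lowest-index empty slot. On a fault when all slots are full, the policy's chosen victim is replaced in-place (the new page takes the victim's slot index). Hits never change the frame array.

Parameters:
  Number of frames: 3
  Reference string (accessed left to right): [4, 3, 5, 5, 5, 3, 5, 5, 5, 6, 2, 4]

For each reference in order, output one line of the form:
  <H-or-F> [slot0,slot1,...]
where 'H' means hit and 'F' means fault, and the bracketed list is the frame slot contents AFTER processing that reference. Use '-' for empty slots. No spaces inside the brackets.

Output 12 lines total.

F [4,-,-]
F [4,3,-]
F [4,3,5]
H [4,3,5]
H [4,3,5]
H [4,3,5]
H [4,3,5]
H [4,3,5]
H [4,3,5]
F [4,6,5]
F [4,6,2]
H [4,6,2]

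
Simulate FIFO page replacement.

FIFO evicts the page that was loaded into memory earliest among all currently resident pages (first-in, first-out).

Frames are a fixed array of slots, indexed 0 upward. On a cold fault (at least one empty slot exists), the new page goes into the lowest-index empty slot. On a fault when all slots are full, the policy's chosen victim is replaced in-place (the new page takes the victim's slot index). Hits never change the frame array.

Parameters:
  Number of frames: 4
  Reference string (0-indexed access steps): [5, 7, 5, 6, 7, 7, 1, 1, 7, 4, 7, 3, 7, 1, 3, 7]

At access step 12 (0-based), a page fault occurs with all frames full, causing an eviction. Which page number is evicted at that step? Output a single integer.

Answer: 6

Derivation:
Step 0: ref 5 -> FAULT, frames=[5,-,-,-]
Step 1: ref 7 -> FAULT, frames=[5,7,-,-]
Step 2: ref 5 -> HIT, frames=[5,7,-,-]
Step 3: ref 6 -> FAULT, frames=[5,7,6,-]
Step 4: ref 7 -> HIT, frames=[5,7,6,-]
Step 5: ref 7 -> HIT, frames=[5,7,6,-]
Step 6: ref 1 -> FAULT, frames=[5,7,6,1]
Step 7: ref 1 -> HIT, frames=[5,7,6,1]
Step 8: ref 7 -> HIT, frames=[5,7,6,1]
Step 9: ref 4 -> FAULT, evict 5, frames=[4,7,6,1]
Step 10: ref 7 -> HIT, frames=[4,7,6,1]
Step 11: ref 3 -> FAULT, evict 7, frames=[4,3,6,1]
Step 12: ref 7 -> FAULT, evict 6, frames=[4,3,7,1]
At step 12: evicted page 6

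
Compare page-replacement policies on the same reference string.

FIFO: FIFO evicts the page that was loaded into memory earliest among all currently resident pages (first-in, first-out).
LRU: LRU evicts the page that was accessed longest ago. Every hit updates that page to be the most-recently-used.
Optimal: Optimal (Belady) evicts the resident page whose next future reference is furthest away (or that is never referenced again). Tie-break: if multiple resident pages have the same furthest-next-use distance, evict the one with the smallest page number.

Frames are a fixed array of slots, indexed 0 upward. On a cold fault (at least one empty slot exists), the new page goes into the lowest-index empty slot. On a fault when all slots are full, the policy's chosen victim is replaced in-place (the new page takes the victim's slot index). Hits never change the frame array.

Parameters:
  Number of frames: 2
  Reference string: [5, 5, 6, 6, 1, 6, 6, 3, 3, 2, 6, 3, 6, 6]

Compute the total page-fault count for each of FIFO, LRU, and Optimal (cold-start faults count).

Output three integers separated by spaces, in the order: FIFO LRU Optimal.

Answer: 7 7 6

Derivation:
--- FIFO ---
  step 0: ref 5 -> FAULT, frames=[5,-] (faults so far: 1)
  step 1: ref 5 -> HIT, frames=[5,-] (faults so far: 1)
  step 2: ref 6 -> FAULT, frames=[5,6] (faults so far: 2)
  step 3: ref 6 -> HIT, frames=[5,6] (faults so far: 2)
  step 4: ref 1 -> FAULT, evict 5, frames=[1,6] (faults so far: 3)
  step 5: ref 6 -> HIT, frames=[1,6] (faults so far: 3)
  step 6: ref 6 -> HIT, frames=[1,6] (faults so far: 3)
  step 7: ref 3 -> FAULT, evict 6, frames=[1,3] (faults so far: 4)
  step 8: ref 3 -> HIT, frames=[1,3] (faults so far: 4)
  step 9: ref 2 -> FAULT, evict 1, frames=[2,3] (faults so far: 5)
  step 10: ref 6 -> FAULT, evict 3, frames=[2,6] (faults so far: 6)
  step 11: ref 3 -> FAULT, evict 2, frames=[3,6] (faults so far: 7)
  step 12: ref 6 -> HIT, frames=[3,6] (faults so far: 7)
  step 13: ref 6 -> HIT, frames=[3,6] (faults so far: 7)
  FIFO total faults: 7
--- LRU ---
  step 0: ref 5 -> FAULT, frames=[5,-] (faults so far: 1)
  step 1: ref 5 -> HIT, frames=[5,-] (faults so far: 1)
  step 2: ref 6 -> FAULT, frames=[5,6] (faults so far: 2)
  step 3: ref 6 -> HIT, frames=[5,6] (faults so far: 2)
  step 4: ref 1 -> FAULT, evict 5, frames=[1,6] (faults so far: 3)
  step 5: ref 6 -> HIT, frames=[1,6] (faults so far: 3)
  step 6: ref 6 -> HIT, frames=[1,6] (faults so far: 3)
  step 7: ref 3 -> FAULT, evict 1, frames=[3,6] (faults so far: 4)
  step 8: ref 3 -> HIT, frames=[3,6] (faults so far: 4)
  step 9: ref 2 -> FAULT, evict 6, frames=[3,2] (faults so far: 5)
  step 10: ref 6 -> FAULT, evict 3, frames=[6,2] (faults so far: 6)
  step 11: ref 3 -> FAULT, evict 2, frames=[6,3] (faults so far: 7)
  step 12: ref 6 -> HIT, frames=[6,3] (faults so far: 7)
  step 13: ref 6 -> HIT, frames=[6,3] (faults so far: 7)
  LRU total faults: 7
--- Optimal ---
  step 0: ref 5 -> FAULT, frames=[5,-] (faults so far: 1)
  step 1: ref 5 -> HIT, frames=[5,-] (faults so far: 1)
  step 2: ref 6 -> FAULT, frames=[5,6] (faults so far: 2)
  step 3: ref 6 -> HIT, frames=[5,6] (faults so far: 2)
  step 4: ref 1 -> FAULT, evict 5, frames=[1,6] (faults so far: 3)
  step 5: ref 6 -> HIT, frames=[1,6] (faults so far: 3)
  step 6: ref 6 -> HIT, frames=[1,6] (faults so far: 3)
  step 7: ref 3 -> FAULT, evict 1, frames=[3,6] (faults so far: 4)
  step 8: ref 3 -> HIT, frames=[3,6] (faults so far: 4)
  step 9: ref 2 -> FAULT, evict 3, frames=[2,6] (faults so far: 5)
  step 10: ref 6 -> HIT, frames=[2,6] (faults so far: 5)
  step 11: ref 3 -> FAULT, evict 2, frames=[3,6] (faults so far: 6)
  step 12: ref 6 -> HIT, frames=[3,6] (faults so far: 6)
  step 13: ref 6 -> HIT, frames=[3,6] (faults so far: 6)
  Optimal total faults: 6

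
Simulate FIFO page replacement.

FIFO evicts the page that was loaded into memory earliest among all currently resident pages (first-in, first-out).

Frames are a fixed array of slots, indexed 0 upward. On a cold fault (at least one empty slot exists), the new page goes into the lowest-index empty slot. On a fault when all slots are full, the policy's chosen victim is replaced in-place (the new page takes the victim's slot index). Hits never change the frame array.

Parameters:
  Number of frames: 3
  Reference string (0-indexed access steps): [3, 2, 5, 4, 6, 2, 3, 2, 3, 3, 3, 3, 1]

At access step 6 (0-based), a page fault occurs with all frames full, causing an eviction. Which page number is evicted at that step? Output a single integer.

Answer: 4

Derivation:
Step 0: ref 3 -> FAULT, frames=[3,-,-]
Step 1: ref 2 -> FAULT, frames=[3,2,-]
Step 2: ref 5 -> FAULT, frames=[3,2,5]
Step 3: ref 4 -> FAULT, evict 3, frames=[4,2,5]
Step 4: ref 6 -> FAULT, evict 2, frames=[4,6,5]
Step 5: ref 2 -> FAULT, evict 5, frames=[4,6,2]
Step 6: ref 3 -> FAULT, evict 4, frames=[3,6,2]
At step 6: evicted page 4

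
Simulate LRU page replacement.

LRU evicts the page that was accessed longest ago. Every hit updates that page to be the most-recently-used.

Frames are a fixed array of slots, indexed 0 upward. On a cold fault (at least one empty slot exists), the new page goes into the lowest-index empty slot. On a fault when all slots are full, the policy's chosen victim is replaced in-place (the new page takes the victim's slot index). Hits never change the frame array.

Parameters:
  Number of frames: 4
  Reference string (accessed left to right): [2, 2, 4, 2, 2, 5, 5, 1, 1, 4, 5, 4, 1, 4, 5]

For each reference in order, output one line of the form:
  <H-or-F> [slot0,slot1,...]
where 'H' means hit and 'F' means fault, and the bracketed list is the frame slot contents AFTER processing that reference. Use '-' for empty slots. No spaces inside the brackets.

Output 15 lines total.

F [2,-,-,-]
H [2,-,-,-]
F [2,4,-,-]
H [2,4,-,-]
H [2,4,-,-]
F [2,4,5,-]
H [2,4,5,-]
F [2,4,5,1]
H [2,4,5,1]
H [2,4,5,1]
H [2,4,5,1]
H [2,4,5,1]
H [2,4,5,1]
H [2,4,5,1]
H [2,4,5,1]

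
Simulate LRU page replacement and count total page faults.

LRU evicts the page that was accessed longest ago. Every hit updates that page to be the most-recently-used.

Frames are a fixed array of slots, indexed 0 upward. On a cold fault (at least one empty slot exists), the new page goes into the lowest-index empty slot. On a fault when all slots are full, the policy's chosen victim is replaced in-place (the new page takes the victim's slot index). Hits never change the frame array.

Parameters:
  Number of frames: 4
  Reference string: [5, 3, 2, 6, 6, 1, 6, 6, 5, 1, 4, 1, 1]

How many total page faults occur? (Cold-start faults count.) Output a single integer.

Step 0: ref 5 → FAULT, frames=[5,-,-,-]
Step 1: ref 3 → FAULT, frames=[5,3,-,-]
Step 2: ref 2 → FAULT, frames=[5,3,2,-]
Step 3: ref 6 → FAULT, frames=[5,3,2,6]
Step 4: ref 6 → HIT, frames=[5,3,2,6]
Step 5: ref 1 → FAULT (evict 5), frames=[1,3,2,6]
Step 6: ref 6 → HIT, frames=[1,3,2,6]
Step 7: ref 6 → HIT, frames=[1,3,2,6]
Step 8: ref 5 → FAULT (evict 3), frames=[1,5,2,6]
Step 9: ref 1 → HIT, frames=[1,5,2,6]
Step 10: ref 4 → FAULT (evict 2), frames=[1,5,4,6]
Step 11: ref 1 → HIT, frames=[1,5,4,6]
Step 12: ref 1 → HIT, frames=[1,5,4,6]
Total faults: 7

Answer: 7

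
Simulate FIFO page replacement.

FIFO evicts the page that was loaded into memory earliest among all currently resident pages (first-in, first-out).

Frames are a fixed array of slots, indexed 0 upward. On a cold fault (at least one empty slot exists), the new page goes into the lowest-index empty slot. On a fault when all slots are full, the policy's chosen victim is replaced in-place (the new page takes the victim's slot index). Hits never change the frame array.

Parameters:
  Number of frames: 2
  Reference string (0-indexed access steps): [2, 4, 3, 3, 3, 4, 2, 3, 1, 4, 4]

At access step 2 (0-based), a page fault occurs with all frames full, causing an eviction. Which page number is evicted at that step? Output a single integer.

Step 0: ref 2 -> FAULT, frames=[2,-]
Step 1: ref 4 -> FAULT, frames=[2,4]
Step 2: ref 3 -> FAULT, evict 2, frames=[3,4]
At step 2: evicted page 2

Answer: 2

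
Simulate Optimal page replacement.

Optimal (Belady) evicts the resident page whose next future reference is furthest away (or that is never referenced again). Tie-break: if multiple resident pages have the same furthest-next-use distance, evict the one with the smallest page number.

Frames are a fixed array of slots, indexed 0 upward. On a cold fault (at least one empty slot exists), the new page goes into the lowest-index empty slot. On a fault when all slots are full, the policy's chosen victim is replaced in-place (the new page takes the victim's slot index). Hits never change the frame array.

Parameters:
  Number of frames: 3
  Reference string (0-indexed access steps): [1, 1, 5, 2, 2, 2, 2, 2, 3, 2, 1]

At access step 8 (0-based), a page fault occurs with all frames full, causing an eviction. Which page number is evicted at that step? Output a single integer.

Step 0: ref 1 -> FAULT, frames=[1,-,-]
Step 1: ref 1 -> HIT, frames=[1,-,-]
Step 2: ref 5 -> FAULT, frames=[1,5,-]
Step 3: ref 2 -> FAULT, frames=[1,5,2]
Step 4: ref 2 -> HIT, frames=[1,5,2]
Step 5: ref 2 -> HIT, frames=[1,5,2]
Step 6: ref 2 -> HIT, frames=[1,5,2]
Step 7: ref 2 -> HIT, frames=[1,5,2]
Step 8: ref 3 -> FAULT, evict 5, frames=[1,3,2]
At step 8: evicted page 5

Answer: 5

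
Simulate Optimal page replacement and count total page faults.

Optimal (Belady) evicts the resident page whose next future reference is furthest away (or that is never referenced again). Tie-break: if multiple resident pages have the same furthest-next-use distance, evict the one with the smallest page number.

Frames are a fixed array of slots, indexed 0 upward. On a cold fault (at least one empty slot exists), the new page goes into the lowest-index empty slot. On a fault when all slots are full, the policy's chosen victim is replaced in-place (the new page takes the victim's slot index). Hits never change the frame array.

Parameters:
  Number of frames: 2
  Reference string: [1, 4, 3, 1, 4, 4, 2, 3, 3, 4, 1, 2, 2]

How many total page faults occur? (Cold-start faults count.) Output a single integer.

Step 0: ref 1 → FAULT, frames=[1,-]
Step 1: ref 4 → FAULT, frames=[1,4]
Step 2: ref 3 → FAULT (evict 4), frames=[1,3]
Step 3: ref 1 → HIT, frames=[1,3]
Step 4: ref 4 → FAULT (evict 1), frames=[4,3]
Step 5: ref 4 → HIT, frames=[4,3]
Step 6: ref 2 → FAULT (evict 4), frames=[2,3]
Step 7: ref 3 → HIT, frames=[2,3]
Step 8: ref 3 → HIT, frames=[2,3]
Step 9: ref 4 → FAULT (evict 3), frames=[2,4]
Step 10: ref 1 → FAULT (evict 4), frames=[2,1]
Step 11: ref 2 → HIT, frames=[2,1]
Step 12: ref 2 → HIT, frames=[2,1]
Total faults: 7

Answer: 7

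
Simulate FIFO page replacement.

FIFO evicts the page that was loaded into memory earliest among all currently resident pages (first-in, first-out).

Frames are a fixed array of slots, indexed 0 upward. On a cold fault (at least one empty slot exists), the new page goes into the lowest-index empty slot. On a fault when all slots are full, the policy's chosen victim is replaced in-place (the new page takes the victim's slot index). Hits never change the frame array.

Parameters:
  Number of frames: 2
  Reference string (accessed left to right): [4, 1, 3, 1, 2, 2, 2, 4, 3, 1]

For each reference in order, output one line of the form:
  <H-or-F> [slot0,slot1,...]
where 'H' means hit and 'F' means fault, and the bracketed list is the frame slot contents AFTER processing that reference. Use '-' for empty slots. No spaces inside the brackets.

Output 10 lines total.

F [4,-]
F [4,1]
F [3,1]
H [3,1]
F [3,2]
H [3,2]
H [3,2]
F [4,2]
F [4,3]
F [1,3]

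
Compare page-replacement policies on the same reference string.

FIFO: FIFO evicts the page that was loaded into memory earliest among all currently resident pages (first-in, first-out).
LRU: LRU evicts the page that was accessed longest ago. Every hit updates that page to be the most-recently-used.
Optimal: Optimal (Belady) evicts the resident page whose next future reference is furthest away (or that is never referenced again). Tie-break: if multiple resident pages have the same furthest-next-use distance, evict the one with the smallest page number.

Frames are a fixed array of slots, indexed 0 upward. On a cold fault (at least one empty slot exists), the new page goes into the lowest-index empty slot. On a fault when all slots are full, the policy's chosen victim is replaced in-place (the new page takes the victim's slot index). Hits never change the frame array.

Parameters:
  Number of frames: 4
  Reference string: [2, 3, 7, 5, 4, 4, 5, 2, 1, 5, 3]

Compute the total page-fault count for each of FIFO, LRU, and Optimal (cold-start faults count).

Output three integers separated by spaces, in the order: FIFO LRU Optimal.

--- FIFO ---
  step 0: ref 2 -> FAULT, frames=[2,-,-,-] (faults so far: 1)
  step 1: ref 3 -> FAULT, frames=[2,3,-,-] (faults so far: 2)
  step 2: ref 7 -> FAULT, frames=[2,3,7,-] (faults so far: 3)
  step 3: ref 5 -> FAULT, frames=[2,3,7,5] (faults so far: 4)
  step 4: ref 4 -> FAULT, evict 2, frames=[4,3,7,5] (faults so far: 5)
  step 5: ref 4 -> HIT, frames=[4,3,7,5] (faults so far: 5)
  step 6: ref 5 -> HIT, frames=[4,3,7,5] (faults so far: 5)
  step 7: ref 2 -> FAULT, evict 3, frames=[4,2,7,5] (faults so far: 6)
  step 8: ref 1 -> FAULT, evict 7, frames=[4,2,1,5] (faults so far: 7)
  step 9: ref 5 -> HIT, frames=[4,2,1,5] (faults so far: 7)
  step 10: ref 3 -> FAULT, evict 5, frames=[4,2,1,3] (faults so far: 8)
  FIFO total faults: 8
--- LRU ---
  step 0: ref 2 -> FAULT, frames=[2,-,-,-] (faults so far: 1)
  step 1: ref 3 -> FAULT, frames=[2,3,-,-] (faults so far: 2)
  step 2: ref 7 -> FAULT, frames=[2,3,7,-] (faults so far: 3)
  step 3: ref 5 -> FAULT, frames=[2,3,7,5] (faults so far: 4)
  step 4: ref 4 -> FAULT, evict 2, frames=[4,3,7,5] (faults so far: 5)
  step 5: ref 4 -> HIT, frames=[4,3,7,5] (faults so far: 5)
  step 6: ref 5 -> HIT, frames=[4,3,7,5] (faults so far: 5)
  step 7: ref 2 -> FAULT, evict 3, frames=[4,2,7,5] (faults so far: 6)
  step 8: ref 1 -> FAULT, evict 7, frames=[4,2,1,5] (faults so far: 7)
  step 9: ref 5 -> HIT, frames=[4,2,1,5] (faults so far: 7)
  step 10: ref 3 -> FAULT, evict 4, frames=[3,2,1,5] (faults so far: 8)
  LRU total faults: 8
--- Optimal ---
  step 0: ref 2 -> FAULT, frames=[2,-,-,-] (faults so far: 1)
  step 1: ref 3 -> FAULT, frames=[2,3,-,-] (faults so far: 2)
  step 2: ref 7 -> FAULT, frames=[2,3,7,-] (faults so far: 3)
  step 3: ref 5 -> FAULT, frames=[2,3,7,5] (faults so far: 4)
  step 4: ref 4 -> FAULT, evict 7, frames=[2,3,4,5] (faults so far: 5)
  step 5: ref 4 -> HIT, frames=[2,3,4,5] (faults so far: 5)
  step 6: ref 5 -> HIT, frames=[2,3,4,5] (faults so far: 5)
  step 7: ref 2 -> HIT, frames=[2,3,4,5] (faults so far: 5)
  step 8: ref 1 -> FAULT, evict 2, frames=[1,3,4,5] (faults so far: 6)
  step 9: ref 5 -> HIT, frames=[1,3,4,5] (faults so far: 6)
  step 10: ref 3 -> HIT, frames=[1,3,4,5] (faults so far: 6)
  Optimal total faults: 6

Answer: 8 8 6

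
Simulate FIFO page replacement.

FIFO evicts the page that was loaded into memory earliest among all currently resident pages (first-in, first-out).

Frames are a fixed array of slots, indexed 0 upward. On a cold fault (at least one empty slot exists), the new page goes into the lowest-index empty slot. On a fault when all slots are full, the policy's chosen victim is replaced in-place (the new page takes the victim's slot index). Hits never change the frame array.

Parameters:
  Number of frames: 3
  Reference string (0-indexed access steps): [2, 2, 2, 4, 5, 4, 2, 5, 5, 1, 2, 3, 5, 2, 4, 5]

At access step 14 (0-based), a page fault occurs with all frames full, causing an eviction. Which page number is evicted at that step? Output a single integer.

Step 0: ref 2 -> FAULT, frames=[2,-,-]
Step 1: ref 2 -> HIT, frames=[2,-,-]
Step 2: ref 2 -> HIT, frames=[2,-,-]
Step 3: ref 4 -> FAULT, frames=[2,4,-]
Step 4: ref 5 -> FAULT, frames=[2,4,5]
Step 5: ref 4 -> HIT, frames=[2,4,5]
Step 6: ref 2 -> HIT, frames=[2,4,5]
Step 7: ref 5 -> HIT, frames=[2,4,5]
Step 8: ref 5 -> HIT, frames=[2,4,5]
Step 9: ref 1 -> FAULT, evict 2, frames=[1,4,5]
Step 10: ref 2 -> FAULT, evict 4, frames=[1,2,5]
Step 11: ref 3 -> FAULT, evict 5, frames=[1,2,3]
Step 12: ref 5 -> FAULT, evict 1, frames=[5,2,3]
Step 13: ref 2 -> HIT, frames=[5,2,3]
Step 14: ref 4 -> FAULT, evict 2, frames=[5,4,3]
At step 14: evicted page 2

Answer: 2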